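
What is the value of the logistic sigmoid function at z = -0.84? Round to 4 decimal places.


First, exp(0.8400) = 2.3164.
Then sigma(z) = 1/(1 + 2.3164) = 0.3015.

0.3015


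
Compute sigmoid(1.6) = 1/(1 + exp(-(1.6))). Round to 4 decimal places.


Compute exp(-1.6000) = 0.2019.
Sigmoid = 1 / (1 + 0.2019) = 1 / 1.2019 = 0.8320.

0.8320


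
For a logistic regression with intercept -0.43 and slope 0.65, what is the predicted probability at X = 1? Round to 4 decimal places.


Linear predictor: z = -0.43 + 0.65 * 1 = 0.2200.
P = 1/(1 + exp(-0.2200)) = 1/(1 + 0.8025) = 0.5548.

0.5548


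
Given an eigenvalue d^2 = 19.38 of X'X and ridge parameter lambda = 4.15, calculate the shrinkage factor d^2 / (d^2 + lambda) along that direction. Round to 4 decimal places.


d^2 + lambda = 19.38 + 4.15 = 23.5300.
Shrinkage factor = 19.38/23.5300 = 0.8236.

0.8236


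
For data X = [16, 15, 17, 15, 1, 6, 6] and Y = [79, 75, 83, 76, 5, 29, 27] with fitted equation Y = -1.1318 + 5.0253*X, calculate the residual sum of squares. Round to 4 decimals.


Predicted values from Y = -1.1318 + 5.0253*X.
Residuals: [-0.2730, 0.7523, -1.2983, 1.7523, 1.1065, -0.0200, -2.0200].
SSres = 10.7018.

10.7018


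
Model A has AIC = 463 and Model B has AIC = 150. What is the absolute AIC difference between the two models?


|AIC_A - AIC_B| = |463 - 150| = 313.
Model B is preferred (lower AIC).

313


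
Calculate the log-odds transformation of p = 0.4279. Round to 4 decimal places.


1 - p = 0.5721.
p/(1-p) = 0.7479.
logit = ln(0.7479) = -0.2904.

-0.2904


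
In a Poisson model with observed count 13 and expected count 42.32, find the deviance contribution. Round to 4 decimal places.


y/mu = 13/42.32 = 0.307183 (approx.), and ln(13/42.32) = -1.180310.
y * ln(y/mu) = 13 * -1.180310 = -15.344030.
y - mu = -29.32.
D = 2 * (-15.344030 - -29.32) = 27.951940, which rounds to 27.9519.

27.9519


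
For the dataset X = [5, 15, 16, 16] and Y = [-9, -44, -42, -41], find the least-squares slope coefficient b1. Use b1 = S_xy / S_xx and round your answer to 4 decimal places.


First compute the means: xbar = 13.0000, ybar = -34.0000.
Then S_xx = sum((xi - xbar)^2) = 86.0000.
S_xy = sum((xi - xbar)(yi - ybar)) = -265.0000.
b1 = S_xy / S_xx = -265.0000 / 86.0000 = -3.0814.

-3.0814


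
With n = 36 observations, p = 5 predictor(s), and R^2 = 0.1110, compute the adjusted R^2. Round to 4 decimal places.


Plug in: Adj R^2 = 1 - (1 - 0.1110) * 35/30.
= 1 - 0.8890 * 35/30
= 1 - 31.1150 / 30
= 1 - 1.0372 = -0.0372.

-0.0372


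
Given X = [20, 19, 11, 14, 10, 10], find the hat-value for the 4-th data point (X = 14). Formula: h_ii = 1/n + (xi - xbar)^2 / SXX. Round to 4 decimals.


Mean of X: xbar = 14.0000.
SXX = 102.0000.
For X = 14: h = 1/6 + (14 - 14.0000)^2/102.0000 = 0.1667.

0.1667


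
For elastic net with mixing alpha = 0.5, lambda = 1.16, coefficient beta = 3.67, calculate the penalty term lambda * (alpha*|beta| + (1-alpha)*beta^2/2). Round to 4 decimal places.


L1 component = 0.5 * |3.67| = 1.8350.
L2 component = 0.5 * 3.67^2 / 2 = 3.3672.
Penalty = 1.16 * (1.8350 + 3.3672) = 1.16 * 5.2022 = 6.0346.

6.0346


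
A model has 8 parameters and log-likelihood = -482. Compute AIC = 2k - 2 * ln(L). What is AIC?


AIC = 2*8 - 2*(-482).
= 16 + 964 = 980.

980


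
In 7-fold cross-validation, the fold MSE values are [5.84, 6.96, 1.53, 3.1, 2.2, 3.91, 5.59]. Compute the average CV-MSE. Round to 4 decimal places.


Add all fold MSEs: 29.1300.
Divide by k = 7: 29.1300/7 = 4.1614.

4.1614


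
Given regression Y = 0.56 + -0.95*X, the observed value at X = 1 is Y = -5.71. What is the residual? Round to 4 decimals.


Predicted = 0.56 + -0.95 * 1 = -0.3900.
Residual = -5.71 - -0.3900 = -5.3200.

-5.3200


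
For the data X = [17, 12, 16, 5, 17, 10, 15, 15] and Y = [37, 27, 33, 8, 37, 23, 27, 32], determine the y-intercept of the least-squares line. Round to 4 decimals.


The slope is b1 = 2.2072.
Sample means are xbar = 13.3750 and ybar = 28.0000.
Intercept: b0 = 28.0000 - (2.2072)(13.3750) = -1.5210.

-1.5210


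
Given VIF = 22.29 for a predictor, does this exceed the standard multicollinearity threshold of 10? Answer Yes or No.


Check: VIF = 22.29 vs threshold = 10.
Since 22.29 >= 10, the answer is Yes.

Yes


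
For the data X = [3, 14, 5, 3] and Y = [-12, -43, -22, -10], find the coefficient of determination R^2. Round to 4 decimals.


Fit the OLS line: b0 = -4.0574, b1 = -2.8308.
SSres = 21.6314.
SStot = 684.7500.
R^2 = 1 - 21.6314/684.7500 = 0.9684.

0.9684


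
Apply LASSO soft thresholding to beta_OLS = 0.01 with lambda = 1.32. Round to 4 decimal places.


|beta_OLS| = 0.01.
lambda = 1.32.
Since |beta| <= lambda, the coefficient is set to 0.
Result = 0.0000.

0.0000


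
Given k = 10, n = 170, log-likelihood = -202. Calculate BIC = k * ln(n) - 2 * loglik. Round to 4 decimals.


Compute k*ln(n) = 10*ln(170) = 10*5.135798 = 51.357980.
Then -2*loglik = 404.
BIC = 51.357980 + 404 = 455.357980, which rounds to 455.3580.

455.3580


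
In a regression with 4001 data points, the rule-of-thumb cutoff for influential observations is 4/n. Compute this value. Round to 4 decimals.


Using the rule of thumb:
Threshold = 4 / 4001 = 0.0010.

0.0010


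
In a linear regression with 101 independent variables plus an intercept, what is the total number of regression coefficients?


Total coefficients = number of predictors + 1 (for the intercept).
= 101 + 1 = 102.

102


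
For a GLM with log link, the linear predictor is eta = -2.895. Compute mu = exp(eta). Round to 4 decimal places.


The inverse log link gives:
mu = exp(-2.895) = 0.0553.

0.0553


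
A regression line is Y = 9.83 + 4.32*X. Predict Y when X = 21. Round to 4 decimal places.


Plug X = 21 into Y = 9.83 + 4.32*X:
Y = 9.83 + 90.7200 = 100.5500.

100.5500


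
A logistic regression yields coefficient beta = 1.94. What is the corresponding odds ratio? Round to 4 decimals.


exp(1.94) = 6.9588.
So the odds ratio is 6.9588.

6.9588


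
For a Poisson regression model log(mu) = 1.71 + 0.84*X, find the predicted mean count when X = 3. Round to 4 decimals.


eta = 1.71 + 0.84 * 3 = 4.2300.
mu = exp(4.2300) = 68.7172.

68.7172


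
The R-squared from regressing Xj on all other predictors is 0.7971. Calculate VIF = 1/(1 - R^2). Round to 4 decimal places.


Denominator: 1 - 0.7971 = 0.2029.
VIF = 1 / 0.2029 = 4.9285.

4.9285


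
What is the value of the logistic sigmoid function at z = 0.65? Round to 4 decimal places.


exp(-0.6500) = 0.5220.
1 + exp(-z) = 1.5220.
sigmoid = 1/1.5220 = 0.6570.

0.6570


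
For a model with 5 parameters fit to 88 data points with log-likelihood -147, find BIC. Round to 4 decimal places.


ln(88) = 4.477337.
k * ln(n) = 5 * 4.477337 = 22.386685.
-2L = 294.
BIC = 22.386685 + 294 = 316.386685, which rounds to 316.3867.

316.3867


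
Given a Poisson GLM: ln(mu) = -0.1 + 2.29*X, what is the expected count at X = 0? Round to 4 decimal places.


Compute eta = -0.1 + 2.29 * 0 = -0.1000.
Apply inverse link: mu = e^-0.1000 = 0.9048.

0.9048


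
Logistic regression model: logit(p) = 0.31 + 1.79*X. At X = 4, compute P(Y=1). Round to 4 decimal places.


Linear predictor: z = 0.31 + 1.79 * 4 = 7.4700.
P = 1/(1 + exp(-7.4700)) = 1/(1 + 0.0006) = 0.9994.

0.9994


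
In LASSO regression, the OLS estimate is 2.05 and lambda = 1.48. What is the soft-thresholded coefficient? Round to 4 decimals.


Absolute value: |2.05| = 2.05.
Compare to lambda = 1.48.
Since |beta| > lambda, coefficient = sign(beta)*(|beta| - lambda) = 0.5700.

0.5700


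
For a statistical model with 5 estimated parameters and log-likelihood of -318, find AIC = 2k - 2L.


AIC = 2*5 - 2*(-318).
= 10 + 636 = 646.

646


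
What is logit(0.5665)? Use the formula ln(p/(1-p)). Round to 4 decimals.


1 - p = 0.4335.
p/(1-p) = 1.3068.
logit = ln(1.3068) = 0.2676.

0.2676


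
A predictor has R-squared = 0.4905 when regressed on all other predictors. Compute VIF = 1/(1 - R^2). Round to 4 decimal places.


Denominator: 1 - 0.4905 = 0.5095.
VIF = 1 / 0.5095 = 1.9627.

1.9627


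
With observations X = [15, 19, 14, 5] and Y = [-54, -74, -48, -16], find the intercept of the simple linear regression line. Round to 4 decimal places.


First find the slope: b1 = -4.0477.
Means: xbar = 13.2500, ybar = -48.0000.
b0 = ybar - b1 * xbar = -48.0000 - -4.0477 * 13.2500 = 5.6325.

5.6325


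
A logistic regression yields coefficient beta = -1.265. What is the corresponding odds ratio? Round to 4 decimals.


The odds ratio is computed as:
OR = e^(-1.265) = 0.2822.

0.2822


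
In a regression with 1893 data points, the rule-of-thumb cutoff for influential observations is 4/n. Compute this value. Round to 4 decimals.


Cook's distance cutoff = 4/n = 4/1893.
= 0.0021.

0.0021


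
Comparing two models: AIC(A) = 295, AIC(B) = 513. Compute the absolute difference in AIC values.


|AIC_A - AIC_B| = |295 - 513| = 218.
Model A is preferred (lower AIC).

218


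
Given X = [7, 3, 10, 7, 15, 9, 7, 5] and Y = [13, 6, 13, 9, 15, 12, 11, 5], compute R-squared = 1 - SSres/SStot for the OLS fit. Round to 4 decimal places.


The fitted line is Y = 3.9574 + 0.8308*X.
SSres = 25.2737, SStot = 88.0000.
R^2 = 1 - SSres/SStot = 0.7128.

0.7128


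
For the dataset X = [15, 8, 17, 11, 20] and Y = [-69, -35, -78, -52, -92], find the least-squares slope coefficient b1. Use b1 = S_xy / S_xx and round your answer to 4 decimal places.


First compute the means: xbar = 14.2000, ybar = -65.2000.
Then S_xx = sum((xi - xbar)^2) = 90.8000.
S_xy = sum((xi - xbar)(yi - ybar)) = -423.8000.
b1 = S_xy / S_xx = -423.8000 / 90.8000 = -4.6674.

-4.6674


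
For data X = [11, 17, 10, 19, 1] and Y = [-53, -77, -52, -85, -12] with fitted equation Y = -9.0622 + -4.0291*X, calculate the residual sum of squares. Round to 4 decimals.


Predicted values from Y = -9.0622 + -4.0291*X.
Residuals: [0.3823, 0.5569, -2.6468, 0.6151, 1.0913].
SSres = 9.0311.

9.0311


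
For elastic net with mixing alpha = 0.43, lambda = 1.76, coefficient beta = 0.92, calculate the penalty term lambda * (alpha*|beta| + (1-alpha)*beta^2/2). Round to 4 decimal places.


alpha * |beta| = 0.43 * 0.92 = 0.3956.
(1-alpha) * beta^2/2 = 0.57 * 0.8464/2 = 0.2412.
Total = 1.76 * (0.3956 + 0.2412) = 1.1208.

1.1208


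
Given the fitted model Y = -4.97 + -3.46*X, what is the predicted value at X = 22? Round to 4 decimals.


Plug X = 22 into Y = -4.97 + -3.46*X:
Y = -4.97 + -76.1200 = -81.0900.

-81.0900


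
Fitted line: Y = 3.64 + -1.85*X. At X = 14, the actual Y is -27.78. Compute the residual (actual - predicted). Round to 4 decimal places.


Fitted value at X = 14 is yhat = 3.64 + -1.85*14 = -22.2600.
Residual = -27.78 - -22.2600 = -5.5200.

-5.5200


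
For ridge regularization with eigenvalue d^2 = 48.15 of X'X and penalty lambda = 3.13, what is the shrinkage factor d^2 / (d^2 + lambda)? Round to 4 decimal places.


Denominator = d^2 + lambda = 48.15 + 3.13 = 51.2800.
Shrinkage = 48.15 / 51.2800 = 0.9390.

0.9390


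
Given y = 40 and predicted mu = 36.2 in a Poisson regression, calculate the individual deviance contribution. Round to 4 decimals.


Compute y*ln(y/mu) = 40*ln(40/36.2) = 40*0.099820 = 3.992800.
y - mu = 3.8.
D = 2*(3.992800 - (3.8)) = 0.385600, which rounds to 0.3856.

0.3856


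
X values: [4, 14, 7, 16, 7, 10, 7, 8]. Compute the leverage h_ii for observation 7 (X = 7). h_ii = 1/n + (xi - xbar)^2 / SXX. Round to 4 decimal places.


Compute xbar = 9.1250 with n = 8 observations.
SXX = 112.8750.
Leverage = 1/8 + (7 - 9.1250)^2/112.8750 = 0.1650.

0.1650


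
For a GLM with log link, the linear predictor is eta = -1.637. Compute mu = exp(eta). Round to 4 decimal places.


The inverse log link gives:
mu = exp(-1.637) = 0.1946.

0.1946


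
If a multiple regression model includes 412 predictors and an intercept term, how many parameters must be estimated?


Including the intercept, the model has 412 predictor coefficients + 1 intercept.
Total = 413.

413


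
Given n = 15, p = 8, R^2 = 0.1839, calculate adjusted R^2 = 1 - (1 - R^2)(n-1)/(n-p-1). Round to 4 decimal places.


Plug in: Adj R^2 = 1 - (1 - 0.1839) * 14/6.
= 1 - 0.8161 * 14/6
= 1 - 11.4254 / 6
= 1 - 1.9042 = -0.9042.

-0.9042


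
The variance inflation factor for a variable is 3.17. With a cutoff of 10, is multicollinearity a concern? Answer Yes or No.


The threshold is 10.
VIF = 3.17 is < 10.
Multicollinearity indication: No.

No


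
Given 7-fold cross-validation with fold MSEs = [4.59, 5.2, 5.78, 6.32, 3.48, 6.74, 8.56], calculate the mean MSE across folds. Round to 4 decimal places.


Add all fold MSEs: 40.6700.
Divide by k = 7: 40.6700/7 = 5.8100.

5.8100


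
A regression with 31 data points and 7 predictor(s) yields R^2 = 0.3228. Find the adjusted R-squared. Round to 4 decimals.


Plug in: Adj R^2 = 1 - (1 - 0.3228) * 30/23.
= 1 - 0.6772 * 30/23
= 1 - 20.3160 / 23
= 1 - 0.8833 = 0.1167.

0.1167


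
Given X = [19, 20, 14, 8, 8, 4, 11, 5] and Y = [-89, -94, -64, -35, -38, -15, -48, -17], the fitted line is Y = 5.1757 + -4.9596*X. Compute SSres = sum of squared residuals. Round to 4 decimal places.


For each point, residual = actual - predicted.
Residuals: [0.0567, 0.0163, 0.2587, -0.4989, -3.4989, -0.3373, 1.3799, 2.6223].
Sum of squared residuals = 21.4560.

21.4560


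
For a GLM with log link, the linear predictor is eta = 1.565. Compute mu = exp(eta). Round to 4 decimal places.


Apply the inverse link:
mu = e^1.565 = 4.7827.

4.7827


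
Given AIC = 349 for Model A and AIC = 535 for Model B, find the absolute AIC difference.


Absolute difference = |349 - 535| = 186.
The model with lower AIC (A) is preferred.

186


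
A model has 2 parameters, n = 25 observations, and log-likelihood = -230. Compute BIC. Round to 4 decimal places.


Compute k*ln(n) = 2*ln(25) = 2*3.218876 = 6.437752.
Then -2*loglik = 460.
BIC = 6.437752 + 460 = 466.437752, which rounds to 466.4378.

466.4378


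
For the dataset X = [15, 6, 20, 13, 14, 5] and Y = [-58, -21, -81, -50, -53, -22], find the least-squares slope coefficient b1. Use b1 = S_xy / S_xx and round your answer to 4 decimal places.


Calculate xbar = 12.1667, ybar = -47.5000.
S_xx = 162.8333, S_xy = -650.5000.
Using b1 = S_xy / S_xx = -650.5000 / 162.8333, we get b1 = -3.9949.

-3.9949


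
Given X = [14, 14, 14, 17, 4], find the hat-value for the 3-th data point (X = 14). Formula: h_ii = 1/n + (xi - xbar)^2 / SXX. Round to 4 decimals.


Mean of X: xbar = 12.6000.
SXX = 99.2000.
For X = 14: h = 1/5 + (14 - 12.6000)^2/99.2000 = 0.2198.

0.2198


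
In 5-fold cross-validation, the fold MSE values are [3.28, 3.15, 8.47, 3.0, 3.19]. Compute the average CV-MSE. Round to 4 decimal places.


Sum of fold MSEs = 21.0900.
Average = 21.0900 / 5 = 4.2180.

4.2180


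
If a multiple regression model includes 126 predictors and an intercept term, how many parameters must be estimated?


Including the intercept, the model has 126 predictor coefficients + 1 intercept.
Total = 127.

127


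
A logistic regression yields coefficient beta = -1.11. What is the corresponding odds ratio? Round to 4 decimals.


Odds ratio = exp(beta) = exp(-1.11).
= 0.3296.

0.3296


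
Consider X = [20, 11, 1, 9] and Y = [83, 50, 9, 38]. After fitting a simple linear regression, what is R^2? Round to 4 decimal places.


After computing the OLS fit (b0=4.8413, b1=3.9179):
SSres = 8.7688, SStot = 2814.0000.
R^2 = 1 - 8.7688/2814.0000 = 0.9969.

0.9969


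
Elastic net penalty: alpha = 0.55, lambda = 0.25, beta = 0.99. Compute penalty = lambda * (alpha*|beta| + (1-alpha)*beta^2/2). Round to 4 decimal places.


L1 component = 0.55 * |0.99| = 0.5445.
L2 component = 0.45 * 0.99^2 / 2 = 0.2205.
Penalty = 0.25 * (0.5445 + 0.2205) = 0.25 * 0.7650 = 0.1913.

0.1913


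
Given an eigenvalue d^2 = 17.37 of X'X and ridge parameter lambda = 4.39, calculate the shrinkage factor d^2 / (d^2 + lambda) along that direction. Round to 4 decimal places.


Denominator = d^2 + lambda = 17.37 + 4.39 = 21.7600.
Shrinkage = 17.37 / 21.7600 = 0.7983.

0.7983


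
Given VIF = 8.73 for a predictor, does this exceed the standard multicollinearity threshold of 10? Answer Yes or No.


Check: VIF = 8.73 vs threshold = 10.
Since 8.73 < 10, the answer is No.

No


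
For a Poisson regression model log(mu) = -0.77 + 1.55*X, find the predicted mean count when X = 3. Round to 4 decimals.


eta = -0.77 + 1.55 * 3 = 3.8800.
mu = exp(3.8800) = 48.4242.

48.4242


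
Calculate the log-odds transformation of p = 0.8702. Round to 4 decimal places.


Compute the odds: 0.8702/0.1298 = 6.7042.
Take the natural log: ln(6.7042) = 1.9027.

1.9027


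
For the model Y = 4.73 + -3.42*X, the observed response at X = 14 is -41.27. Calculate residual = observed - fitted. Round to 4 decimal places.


Compute yhat = 4.73 + (-3.42)(14) = -43.1500.
Residual = actual - predicted = -41.27 - -43.1500 = 1.8800.

1.8800


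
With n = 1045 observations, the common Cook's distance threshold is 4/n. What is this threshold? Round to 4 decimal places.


Using the rule of thumb:
Threshold = 4 / 1045 = 0.0038.

0.0038


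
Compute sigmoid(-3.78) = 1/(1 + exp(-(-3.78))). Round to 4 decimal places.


Compute exp(3.7800) = 43.8160.
Sigmoid = 1 / (1 + 43.8160) = 1 / 44.8160 = 0.0223.

0.0223


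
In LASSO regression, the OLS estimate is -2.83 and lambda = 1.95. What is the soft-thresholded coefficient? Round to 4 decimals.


|beta_OLS| = 2.83.
lambda = 1.95.
Since |beta| > lambda, coefficient = sign(beta)*(|beta| - lambda) = -0.8800.
Result = -0.8800.

-0.8800


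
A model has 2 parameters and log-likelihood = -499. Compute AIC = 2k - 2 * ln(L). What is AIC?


AIC = 2k - 2*loglik = 2(2) - 2(-499).
= 4 + 998 = 1002.

1002


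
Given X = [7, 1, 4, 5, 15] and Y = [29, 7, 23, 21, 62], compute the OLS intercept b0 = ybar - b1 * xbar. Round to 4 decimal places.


The slope is b1 = 3.8507.
Sample means are xbar = 6.4000 and ybar = 28.4000.
Intercept: b0 = 28.4000 - (3.8507)(6.4000) = 3.7554.

3.7554


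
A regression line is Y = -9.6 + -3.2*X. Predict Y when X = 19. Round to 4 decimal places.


Plug X = 19 into Y = -9.6 + -3.2*X:
Y = -9.6 + -60.8000 = -70.4000.

-70.4000


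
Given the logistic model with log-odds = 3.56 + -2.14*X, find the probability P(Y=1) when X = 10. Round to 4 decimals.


Linear predictor: z = 3.56 + -2.14 * 10 = -17.8400.
P = 1/(1 + exp(17.8400)) = 1/(1 + 55951734.8841) = 0.0000.

0.0000


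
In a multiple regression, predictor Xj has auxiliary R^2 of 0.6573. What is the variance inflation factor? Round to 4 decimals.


Denominator: 1 - 0.6573 = 0.3427.
VIF = 1 / 0.3427 = 2.9180.

2.9180


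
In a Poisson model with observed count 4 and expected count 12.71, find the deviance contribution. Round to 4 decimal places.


First: ln(4/12.71) = -1.156095.
Then: 4 * -1.156095 = -4.624380.
y - mu = 4 - 12.71 = -8.71.
D = 2(-4.624380 - -8.71) = 8.171240, which rounds to 8.1712.

8.1712


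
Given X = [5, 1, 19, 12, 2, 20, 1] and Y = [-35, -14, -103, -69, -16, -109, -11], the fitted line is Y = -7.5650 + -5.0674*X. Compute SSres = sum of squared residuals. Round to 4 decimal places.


For each point, residual = actual - predicted.
Residuals: [-2.0980, -1.3676, 0.8456, -0.6262, 1.6998, -0.0870, 1.6324].
Sum of squared residuals = 12.9407.

12.9407


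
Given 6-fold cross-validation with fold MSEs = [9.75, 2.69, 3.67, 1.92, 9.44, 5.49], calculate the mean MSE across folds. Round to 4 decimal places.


Sum of fold MSEs = 32.9600.
Average = 32.9600 / 6 = 5.4933.

5.4933


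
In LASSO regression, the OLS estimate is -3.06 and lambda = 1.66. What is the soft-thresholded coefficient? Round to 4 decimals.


Check: |-3.06| = 3.06 vs lambda = 1.66.
Since |beta| > lambda, coefficient = sign(beta)*(|beta| - lambda) = -1.4000.
Soft-thresholded coefficient = -1.4000.

-1.4000


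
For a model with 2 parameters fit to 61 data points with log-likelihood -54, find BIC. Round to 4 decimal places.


ln(61) = 4.110874.
k * ln(n) = 2 * 4.110874 = 8.221748.
-2L = 108.
BIC = 8.221748 + 108 = 116.221748, which rounds to 116.2217.

116.2217


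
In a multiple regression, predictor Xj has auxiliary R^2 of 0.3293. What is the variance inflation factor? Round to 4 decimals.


Denominator: 1 - 0.3293 = 0.6707.
VIF = 1 / 0.6707 = 1.4910.

1.4910


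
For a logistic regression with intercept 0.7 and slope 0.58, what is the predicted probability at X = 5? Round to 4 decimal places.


Linear predictor: z = 0.7 + 0.58 * 5 = 3.6000.
P = 1/(1 + exp(-3.6000)) = 1/(1 + 0.0273) = 0.9734.

0.9734


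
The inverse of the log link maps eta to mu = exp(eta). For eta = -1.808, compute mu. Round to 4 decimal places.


mu = exp(eta) = exp(-1.808).
= 0.1640.

0.1640


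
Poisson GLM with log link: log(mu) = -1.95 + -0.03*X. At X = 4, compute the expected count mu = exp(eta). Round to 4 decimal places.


Linear predictor: eta = -1.95 + (-0.03)(4) = -2.0700.
Expected count: mu = exp(-2.0700) = 0.1262.

0.1262


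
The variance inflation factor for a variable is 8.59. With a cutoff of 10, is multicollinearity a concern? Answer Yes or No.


Check: VIF = 8.59 vs threshold = 10.
Since 8.59 < 10, the answer is No.

No


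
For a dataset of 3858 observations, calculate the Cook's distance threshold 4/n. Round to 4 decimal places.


The threshold is 4/n.
4/3858 = 0.0010.

0.0010


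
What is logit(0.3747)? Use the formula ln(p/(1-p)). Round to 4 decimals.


Compute the odds: 0.3747/0.6253 = 0.5992.
Take the natural log: ln(0.5992) = -0.5121.

-0.5121


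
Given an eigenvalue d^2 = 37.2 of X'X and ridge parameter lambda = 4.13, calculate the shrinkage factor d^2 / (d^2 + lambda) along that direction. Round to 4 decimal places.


Denominator = d^2 + lambda = 37.2 + 4.13 = 41.3300.
Shrinkage = 37.2 / 41.3300 = 0.9001.

0.9001


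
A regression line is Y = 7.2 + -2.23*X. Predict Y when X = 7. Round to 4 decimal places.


Substitute X = 7 into the equation:
Y = 7.2 + -2.23 * 7 = 7.2 + -15.6100 = -8.4100.

-8.4100


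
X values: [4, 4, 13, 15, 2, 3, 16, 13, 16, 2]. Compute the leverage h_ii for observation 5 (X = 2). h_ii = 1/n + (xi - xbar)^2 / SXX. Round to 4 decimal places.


Compute xbar = 8.8000 with n = 10 observations.
SXX = 349.6000.
Leverage = 1/10 + (2 - 8.8000)^2/349.6000 = 0.2323.

0.2323


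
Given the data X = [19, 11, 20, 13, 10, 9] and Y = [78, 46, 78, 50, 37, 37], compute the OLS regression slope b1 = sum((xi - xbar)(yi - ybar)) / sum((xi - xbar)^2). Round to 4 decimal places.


First compute the means: xbar = 13.6667, ybar = 54.3333.
Then S_xx = sum((xi - xbar)^2) = 111.3333.
S_xy = sum((xi - xbar)(yi - ybar)) = 445.6667.
b1 = S_xy / S_xx = 445.6667 / 111.3333 = 4.0030.

4.0030


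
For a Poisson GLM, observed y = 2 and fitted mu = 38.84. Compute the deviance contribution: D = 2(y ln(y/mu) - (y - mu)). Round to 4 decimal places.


y/mu = 2/38.84 = 0.051493 (approx.), and ln(2/38.84) = -2.966303.
y * ln(y/mu) = 2 * -2.966303 = -5.932606.
y - mu = -36.84.
D = 2 * (-5.932606 - -36.84) = 61.814788, which rounds to 61.8148.

61.8148


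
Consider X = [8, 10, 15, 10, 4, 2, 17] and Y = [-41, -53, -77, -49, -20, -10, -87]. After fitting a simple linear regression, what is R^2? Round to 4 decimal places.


After computing the OLS fit (b0=0.3951, b1=-5.1480):
SSres = 8.1528, SStot = 4664.8571.
R^2 = 1 - 8.1528/4664.8571 = 0.9983.

0.9983


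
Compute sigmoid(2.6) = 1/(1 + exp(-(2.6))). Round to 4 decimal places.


Compute exp(-2.6000) = 0.0743.
Sigmoid = 1 / (1 + 0.0743) = 1 / 1.0743 = 0.9309.

0.9309


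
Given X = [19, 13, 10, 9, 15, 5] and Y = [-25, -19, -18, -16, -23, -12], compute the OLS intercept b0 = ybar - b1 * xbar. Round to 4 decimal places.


Compute b1 = -0.9421 from the OLS formula.
With xbar = 11.8333 and ybar = -18.8333, the intercept is:
b0 = -18.8333 - -0.9421 * 11.8333 = -7.6855.

-7.6855


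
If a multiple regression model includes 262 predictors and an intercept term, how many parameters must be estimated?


Total coefficients = number of predictors + 1 (for the intercept).
= 262 + 1 = 263.

263


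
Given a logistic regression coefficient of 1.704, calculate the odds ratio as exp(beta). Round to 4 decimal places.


The odds ratio is computed as:
OR = e^(1.704) = 5.4959.

5.4959


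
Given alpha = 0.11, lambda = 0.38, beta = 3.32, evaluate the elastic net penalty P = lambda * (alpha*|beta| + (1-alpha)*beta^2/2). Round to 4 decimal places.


alpha * |beta| = 0.11 * 3.32 = 0.3652.
(1-alpha) * beta^2/2 = 0.89 * 11.0224/2 = 4.9050.
Total = 0.38 * (0.3652 + 4.9050) = 2.0027.

2.0027


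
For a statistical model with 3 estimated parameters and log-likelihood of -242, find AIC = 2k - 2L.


AIC = 2k - 2*loglik = 2(3) - 2(-242).
= 6 + 484 = 490.

490


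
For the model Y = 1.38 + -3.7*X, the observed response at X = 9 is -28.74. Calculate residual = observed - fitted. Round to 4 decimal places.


Compute yhat = 1.38 + (-3.7)(9) = -31.9200.
Residual = actual - predicted = -28.74 - -31.9200 = 3.1800.

3.1800


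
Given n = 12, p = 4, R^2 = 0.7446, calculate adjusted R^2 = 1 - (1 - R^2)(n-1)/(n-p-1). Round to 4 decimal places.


Adjusted R^2 = 1 - (1 - R^2) * (n-1)/(n-p-1).
(1 - R^2) = 0.2554.
(n-1)/(n-p-1) = 11/7.
(1 - R^2) * (n-1) = 0.2554 * 11 = 2.8094.
Divide by (n-p-1): 2.8094 / 7 = 0.4013.
Adj R^2 = 1 - 0.4013 = 0.5987.

0.5987


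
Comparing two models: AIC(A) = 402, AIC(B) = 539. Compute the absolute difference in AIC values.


Compute |402 - 539| = 137.
Model A has the smaller AIC.

137


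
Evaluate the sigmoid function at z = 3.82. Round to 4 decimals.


Compute exp(-3.8200) = 0.0219.
Sigmoid = 1 / (1 + 0.0219) = 1 / 1.0219 = 0.9785.

0.9785


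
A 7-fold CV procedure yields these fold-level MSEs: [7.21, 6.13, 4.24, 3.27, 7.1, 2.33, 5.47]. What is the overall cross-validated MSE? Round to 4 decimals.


Add all fold MSEs: 35.7500.
Divide by k = 7: 35.7500/7 = 5.1071.

5.1071


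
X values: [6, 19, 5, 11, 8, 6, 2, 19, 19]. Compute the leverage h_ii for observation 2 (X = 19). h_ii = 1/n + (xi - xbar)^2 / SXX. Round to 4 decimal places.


Compute xbar = 10.5556 with n = 9 observations.
SXX = 366.2222.
Leverage = 1/9 + (19 - 10.5556)^2/366.2222 = 0.3058.

0.3058


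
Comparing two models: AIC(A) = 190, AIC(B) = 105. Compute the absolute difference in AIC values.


Compute |190 - 105| = 85.
Model B has the smaller AIC.

85


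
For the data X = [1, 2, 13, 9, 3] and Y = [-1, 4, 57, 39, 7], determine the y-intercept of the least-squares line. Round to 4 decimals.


First find the slope: b1 = 4.9104.
Means: xbar = 5.6000, ybar = 21.2000.
b0 = ybar - b1 * xbar = 21.2000 - 4.9104 * 5.6000 = -6.2985.

-6.2985


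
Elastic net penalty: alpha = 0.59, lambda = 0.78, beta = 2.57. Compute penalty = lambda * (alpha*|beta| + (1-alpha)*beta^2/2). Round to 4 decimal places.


L1 component = 0.59 * |2.57| = 1.5163.
L2 component = 0.41 * 2.57^2 / 2 = 1.3540.
Penalty = 0.78 * (1.5163 + 1.3540) = 0.78 * 2.8703 = 2.2388.

2.2388


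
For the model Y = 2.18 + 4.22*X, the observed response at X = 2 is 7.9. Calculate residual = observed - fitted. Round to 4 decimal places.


Compute yhat = 2.18 + (4.22)(2) = 10.6200.
Residual = actual - predicted = 7.9 - 10.6200 = -2.7200.

-2.7200


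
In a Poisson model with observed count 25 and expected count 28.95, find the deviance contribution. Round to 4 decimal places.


First: ln(25/28.95) = -0.146694.
Then: 25 * -0.146694 = -3.667350.
y - mu = 25 - 28.95 = -3.95.
D = 2(-3.667350 - -3.95) = 0.565300, which rounds to 0.5653.

0.5653


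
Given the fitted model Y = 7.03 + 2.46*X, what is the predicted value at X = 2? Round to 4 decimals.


Plug X = 2 into Y = 7.03 + 2.46*X:
Y = 7.03 + 4.9200 = 11.9500.

11.9500


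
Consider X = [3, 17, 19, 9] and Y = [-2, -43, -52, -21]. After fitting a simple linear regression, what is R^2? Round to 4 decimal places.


After computing the OLS fit (b0=6.9390, b1=-3.0366):
SSres = 4.7805, SStot = 1517.0000.
R^2 = 1 - 4.7805/1517.0000 = 0.9968.

0.9968


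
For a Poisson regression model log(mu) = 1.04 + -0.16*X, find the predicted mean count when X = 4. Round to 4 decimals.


Compute eta = 1.04 + -0.16 * 4 = 0.4000.
Apply inverse link: mu = e^0.4000 = 1.4918.

1.4918


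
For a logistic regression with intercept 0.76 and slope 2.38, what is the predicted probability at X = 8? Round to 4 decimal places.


Linear predictor: z = 0.76 + 2.38 * 8 = 19.8000.
P = 1/(1 + exp(-19.8000)) = 1/(1 + 0.0000) = 1.0000.

1.0000


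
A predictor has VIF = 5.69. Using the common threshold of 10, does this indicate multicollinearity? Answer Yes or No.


Compare VIF = 5.69 to the threshold of 10.
5.69 < 10, so the answer is No.

No


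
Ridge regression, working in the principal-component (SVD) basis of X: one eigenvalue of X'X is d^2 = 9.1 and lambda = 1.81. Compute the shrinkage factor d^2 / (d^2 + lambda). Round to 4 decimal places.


d^2 + lambda = 9.1 + 1.81 = 10.9100.
Shrinkage factor = 9.1/10.9100 = 0.8341.

0.8341


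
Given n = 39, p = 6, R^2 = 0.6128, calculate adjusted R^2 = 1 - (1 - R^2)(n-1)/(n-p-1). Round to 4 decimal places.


Plug in: Adj R^2 = 1 - (1 - 0.6128) * 38/32.
= 1 - 0.3872 * 38/32
= 1 - 14.7136 / 32
= 1 - 0.4598 = 0.5402.

0.5402


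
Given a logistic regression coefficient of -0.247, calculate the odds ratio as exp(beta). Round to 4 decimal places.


Odds ratio = exp(beta) = exp(-0.247).
= 0.7811.

0.7811


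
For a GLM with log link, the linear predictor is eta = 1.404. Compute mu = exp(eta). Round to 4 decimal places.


mu = exp(eta) = exp(1.404).
= 4.0715.

4.0715


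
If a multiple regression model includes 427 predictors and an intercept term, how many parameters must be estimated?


Each predictor gets one coefficient, plus one intercept.
Total parameters = 427 + 1 = 428.

428


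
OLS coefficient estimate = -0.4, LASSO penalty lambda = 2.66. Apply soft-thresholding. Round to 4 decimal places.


Check: |-0.4| = 0.4 vs lambda = 2.66.
Since |beta| <= lambda, the coefficient is set to 0.
Soft-thresholded coefficient = 0.0000.

0.0000


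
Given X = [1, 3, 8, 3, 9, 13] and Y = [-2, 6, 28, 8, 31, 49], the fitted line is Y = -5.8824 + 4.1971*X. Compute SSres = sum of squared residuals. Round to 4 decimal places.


Predicted values from Y = -5.8824 + 4.1971*X.
Residuals: [-0.3147, -0.7089, 0.3056, 1.2911, -0.8915, 0.3201].
SSres = 3.2591.

3.2591


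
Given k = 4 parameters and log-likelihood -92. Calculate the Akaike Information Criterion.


Compute:
2k = 2*4 = 8.
-2*loglik = -2*(-92) = 184.
AIC = 8 + 184 = 192.

192


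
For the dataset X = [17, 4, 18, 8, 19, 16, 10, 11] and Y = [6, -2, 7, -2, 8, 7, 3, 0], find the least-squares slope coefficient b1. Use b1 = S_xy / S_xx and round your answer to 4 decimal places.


First compute the means: xbar = 12.8750, ybar = 3.3750.
Then S_xx = sum((xi - xbar)^2) = 204.8750.
S_xy = sum((xi - xbar)(yi - ybar)) = 150.3750.
b1 = S_xy / S_xx = 150.3750 / 204.8750 = 0.7340.

0.7340


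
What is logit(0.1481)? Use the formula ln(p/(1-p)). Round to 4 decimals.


1 - p = 0.8519.
p/(1-p) = 0.1738.
logit = ln(0.1738) = -1.7496.

-1.7496


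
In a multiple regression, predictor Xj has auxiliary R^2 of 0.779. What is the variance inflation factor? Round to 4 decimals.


Denominator: 1 - 0.779 = 0.221.
VIF = 1 / 0.221 = 4.5249.

4.5249


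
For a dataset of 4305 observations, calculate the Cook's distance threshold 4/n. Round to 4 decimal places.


Using the rule of thumb:
Threshold = 4 / 4305 = 0.0009.

0.0009


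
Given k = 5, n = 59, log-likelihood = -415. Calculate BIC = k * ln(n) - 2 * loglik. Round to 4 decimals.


k * ln(n) = 5 * ln(59) = 5 * 4.077537 = 20.387685.
-2 * loglik = -2 * (-415) = 830.
BIC = 20.387685 + 830 = 850.387685, which rounds to 850.3877.

850.3877


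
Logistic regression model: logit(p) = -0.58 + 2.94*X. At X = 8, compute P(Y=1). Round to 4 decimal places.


Compute z = -0.58 + (2.94)(8) = 22.9400.
exp(-z) = 0.0000.
P = 1/(1 + 0.0000) = 1.0000.

1.0000


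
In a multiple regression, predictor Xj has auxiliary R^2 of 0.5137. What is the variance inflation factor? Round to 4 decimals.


Using VIF = 1/(1 - R^2_j):
1 - 0.5137 = 0.4863.
VIF = 2.0563.

2.0563


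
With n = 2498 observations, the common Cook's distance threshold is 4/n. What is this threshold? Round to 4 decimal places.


Cook's distance cutoff = 4/n = 4/2498.
= 0.0016.

0.0016


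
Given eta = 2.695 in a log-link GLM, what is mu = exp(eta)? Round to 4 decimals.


mu = exp(eta) = exp(2.695).
= 14.8055.

14.8055


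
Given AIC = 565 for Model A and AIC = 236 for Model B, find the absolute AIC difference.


Absolute difference = |565 - 236| = 329.
The model with lower AIC (B) is preferred.

329


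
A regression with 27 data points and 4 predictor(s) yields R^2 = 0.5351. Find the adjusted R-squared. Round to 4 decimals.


Adjusted R^2 = 1 - (1 - R^2) * (n-1)/(n-p-1).
(1 - R^2) = 0.4649.
(n-1)/(n-p-1) = 26/22.
(1 - R^2) * (n-1) = 0.4649 * 26 = 12.0874.
Divide by (n-p-1): 12.0874 / 22 = 0.5494.
Adj R^2 = 1 - 0.5494 = 0.4506.

0.4506


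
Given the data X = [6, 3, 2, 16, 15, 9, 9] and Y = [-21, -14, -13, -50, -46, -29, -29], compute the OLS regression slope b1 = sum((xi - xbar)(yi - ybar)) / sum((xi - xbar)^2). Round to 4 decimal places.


Calculate xbar = 8.5714, ybar = -28.8571.
S_xx = 177.7143, S_xy = -474.5714.
Using b1 = S_xy / S_xx = -474.5714 / 177.7143, we get b1 = -2.6704.

-2.6704


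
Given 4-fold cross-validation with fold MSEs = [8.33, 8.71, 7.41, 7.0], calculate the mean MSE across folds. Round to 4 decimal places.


Add all fold MSEs: 31.4500.
Divide by k = 4: 31.4500/4 = 7.8625.

7.8625


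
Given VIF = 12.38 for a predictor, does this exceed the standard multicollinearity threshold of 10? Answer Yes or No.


Check: VIF = 12.38 vs threshold = 10.
Since 12.38 >= 10, the answer is Yes.

Yes


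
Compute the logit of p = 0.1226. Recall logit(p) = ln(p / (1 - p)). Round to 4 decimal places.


The odds are p/(1-p) = 0.1226 / 0.8774 = 0.1397.
logit(p) = ln(0.1397) = -1.9680.

-1.9680


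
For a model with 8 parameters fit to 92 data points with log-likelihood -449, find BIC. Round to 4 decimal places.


ln(92) = 4.521789.
k * ln(n) = 8 * 4.521789 = 36.174312.
-2L = 898.
BIC = 36.174312 + 898 = 934.174312, which rounds to 934.1743.

934.1743


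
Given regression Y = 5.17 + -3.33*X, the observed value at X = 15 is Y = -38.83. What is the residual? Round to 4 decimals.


Fitted value at X = 15 is yhat = 5.17 + -3.33*15 = -44.7800.
Residual = -38.83 - -44.7800 = 5.9500.

5.9500


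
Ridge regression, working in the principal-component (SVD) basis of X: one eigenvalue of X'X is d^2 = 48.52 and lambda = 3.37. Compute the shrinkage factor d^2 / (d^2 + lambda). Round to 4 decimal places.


Compute the denominator: 48.52 + 3.37 = 51.8900.
Shrinkage factor = 48.52 / 51.8900 = 0.9351.

0.9351


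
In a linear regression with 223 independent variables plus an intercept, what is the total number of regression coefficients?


Including the intercept, the model has 223 predictor coefficients + 1 intercept.
Total = 224.

224


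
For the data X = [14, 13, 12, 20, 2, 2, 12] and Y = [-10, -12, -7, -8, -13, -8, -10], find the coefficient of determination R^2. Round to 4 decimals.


After computing the OLS fit (b0=-10.8202, b1=0.1032):
SSres = 26.6859, SStot = 29.4286.
R^2 = 1 - 26.6859/29.4286 = 0.0932.

0.0932


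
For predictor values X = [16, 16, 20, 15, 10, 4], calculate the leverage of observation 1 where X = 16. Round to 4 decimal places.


Compute xbar = 13.5000 with n = 6 observations.
SXX = 159.5000.
Leverage = 1/6 + (16 - 13.5000)^2/159.5000 = 0.2059.

0.2059


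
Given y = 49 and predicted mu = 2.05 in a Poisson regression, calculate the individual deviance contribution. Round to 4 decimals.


First: ln(49/2.05) = 3.173981.
Then: 49 * 3.173981 = 155.525069.
y - mu = 49 - 2.05 = 46.95.
D = 2(155.525069 - 46.95) = 217.150138, which rounds to 217.1501.

217.1501


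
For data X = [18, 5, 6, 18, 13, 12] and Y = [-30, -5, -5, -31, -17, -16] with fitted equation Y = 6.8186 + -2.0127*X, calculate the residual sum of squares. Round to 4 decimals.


For each point, residual = actual - predicted.
Residuals: [-0.5900, -1.7551, 0.2576, -1.5900, 2.3465, 1.3338].
Sum of squared residuals = 13.3080.

13.3080


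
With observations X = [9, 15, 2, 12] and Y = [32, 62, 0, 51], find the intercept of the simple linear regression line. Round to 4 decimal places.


First find the slope: b1 = 4.8656.
Means: xbar = 9.5000, ybar = 36.2500.
b0 = ybar - b1 * xbar = 36.2500 - 4.8656 * 9.5000 = -9.9731.

-9.9731


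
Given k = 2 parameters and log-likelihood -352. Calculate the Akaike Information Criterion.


AIC = 2*2 - 2*(-352).
= 4 + 704 = 708.

708


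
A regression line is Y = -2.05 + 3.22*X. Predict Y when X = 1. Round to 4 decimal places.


Predicted value:
Y = -2.05 + (3.22)(1) = -2.05 + 3.2200 = 1.1700.

1.1700


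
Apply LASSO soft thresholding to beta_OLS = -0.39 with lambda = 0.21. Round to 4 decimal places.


|beta_OLS| = 0.39.
lambda = 0.21.
Since |beta| > lambda, coefficient = sign(beta)*(|beta| - lambda) = -0.1800.
Result = -0.1800.

-0.1800


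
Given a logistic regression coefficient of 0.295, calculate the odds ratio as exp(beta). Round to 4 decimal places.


Odds ratio = exp(beta) = exp(0.295).
= 1.3431.

1.3431


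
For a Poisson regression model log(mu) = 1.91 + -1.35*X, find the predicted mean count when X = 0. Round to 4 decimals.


Linear predictor: eta = 1.91 + (-1.35)(0) = 1.9100.
Expected count: mu = exp(1.9100) = 6.7531.

6.7531


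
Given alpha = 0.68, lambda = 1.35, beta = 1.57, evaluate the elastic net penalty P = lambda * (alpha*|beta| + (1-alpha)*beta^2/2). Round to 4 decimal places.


alpha * |beta| = 0.68 * 1.57 = 1.0676.
(1-alpha) * beta^2/2 = 0.32 * 2.4649/2 = 0.3944.
Total = 1.35 * (1.0676 + 0.3944) = 1.9737.

1.9737


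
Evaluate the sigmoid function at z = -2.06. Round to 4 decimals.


First, exp(2.0600) = 7.8460.
Then sigma(z) = 1/(1 + 7.8460) = 0.1130.

0.1130


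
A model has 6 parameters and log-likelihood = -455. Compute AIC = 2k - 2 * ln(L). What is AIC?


AIC = 2k - 2*loglik = 2(6) - 2(-455).
= 12 + 910 = 922.

922


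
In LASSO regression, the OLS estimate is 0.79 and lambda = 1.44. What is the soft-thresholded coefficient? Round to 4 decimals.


|beta_OLS| = 0.79.
lambda = 1.44.
Since |beta| <= lambda, the coefficient is set to 0.
Result = 0.0000.

0.0000


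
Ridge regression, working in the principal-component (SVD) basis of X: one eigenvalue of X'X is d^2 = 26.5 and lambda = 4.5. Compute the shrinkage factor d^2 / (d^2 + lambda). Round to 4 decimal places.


d^2 + lambda = 26.5 + 4.5 = 31.0000.
Shrinkage factor = 26.5/31.0000 = 0.8548.

0.8548


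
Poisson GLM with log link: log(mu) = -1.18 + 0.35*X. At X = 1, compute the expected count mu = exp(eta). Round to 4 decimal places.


eta = -1.18 + 0.35 * 1 = -0.8300.
mu = exp(-0.8300) = 0.4360.

0.4360


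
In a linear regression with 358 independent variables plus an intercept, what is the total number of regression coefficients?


Each predictor gets one coefficient, plus one intercept.
Total parameters = 358 + 1 = 359.

359


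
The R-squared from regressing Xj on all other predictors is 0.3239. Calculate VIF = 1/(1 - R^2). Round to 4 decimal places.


Denominator: 1 - 0.3239 = 0.6761.
VIF = 1 / 0.6761 = 1.4791.

1.4791
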